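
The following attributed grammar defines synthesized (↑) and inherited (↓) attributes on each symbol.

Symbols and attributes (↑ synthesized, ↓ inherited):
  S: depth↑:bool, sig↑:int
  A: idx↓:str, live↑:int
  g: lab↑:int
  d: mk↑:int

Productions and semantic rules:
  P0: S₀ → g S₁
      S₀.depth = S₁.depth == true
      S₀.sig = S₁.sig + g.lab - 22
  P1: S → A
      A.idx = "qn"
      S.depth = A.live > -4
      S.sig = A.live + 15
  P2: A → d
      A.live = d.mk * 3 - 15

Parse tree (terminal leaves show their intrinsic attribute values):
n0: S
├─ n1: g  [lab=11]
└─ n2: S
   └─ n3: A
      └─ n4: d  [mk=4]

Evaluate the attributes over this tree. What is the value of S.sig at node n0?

1. n1.lab = 11  [terminal]
2. n3.idx = "qn"  ["qn"]
3. n4.mk = 4  [terminal]
4. n3.live = -3  [d.mk * 3 - 15]
5. n2.depth = true  [A.live > -4]
6. n2.sig = 12  [A.live + 15]
7. n0.depth = true  [S₁.depth == true]
8. n0.sig = 1  [S₁.sig + g.lab - 22]

1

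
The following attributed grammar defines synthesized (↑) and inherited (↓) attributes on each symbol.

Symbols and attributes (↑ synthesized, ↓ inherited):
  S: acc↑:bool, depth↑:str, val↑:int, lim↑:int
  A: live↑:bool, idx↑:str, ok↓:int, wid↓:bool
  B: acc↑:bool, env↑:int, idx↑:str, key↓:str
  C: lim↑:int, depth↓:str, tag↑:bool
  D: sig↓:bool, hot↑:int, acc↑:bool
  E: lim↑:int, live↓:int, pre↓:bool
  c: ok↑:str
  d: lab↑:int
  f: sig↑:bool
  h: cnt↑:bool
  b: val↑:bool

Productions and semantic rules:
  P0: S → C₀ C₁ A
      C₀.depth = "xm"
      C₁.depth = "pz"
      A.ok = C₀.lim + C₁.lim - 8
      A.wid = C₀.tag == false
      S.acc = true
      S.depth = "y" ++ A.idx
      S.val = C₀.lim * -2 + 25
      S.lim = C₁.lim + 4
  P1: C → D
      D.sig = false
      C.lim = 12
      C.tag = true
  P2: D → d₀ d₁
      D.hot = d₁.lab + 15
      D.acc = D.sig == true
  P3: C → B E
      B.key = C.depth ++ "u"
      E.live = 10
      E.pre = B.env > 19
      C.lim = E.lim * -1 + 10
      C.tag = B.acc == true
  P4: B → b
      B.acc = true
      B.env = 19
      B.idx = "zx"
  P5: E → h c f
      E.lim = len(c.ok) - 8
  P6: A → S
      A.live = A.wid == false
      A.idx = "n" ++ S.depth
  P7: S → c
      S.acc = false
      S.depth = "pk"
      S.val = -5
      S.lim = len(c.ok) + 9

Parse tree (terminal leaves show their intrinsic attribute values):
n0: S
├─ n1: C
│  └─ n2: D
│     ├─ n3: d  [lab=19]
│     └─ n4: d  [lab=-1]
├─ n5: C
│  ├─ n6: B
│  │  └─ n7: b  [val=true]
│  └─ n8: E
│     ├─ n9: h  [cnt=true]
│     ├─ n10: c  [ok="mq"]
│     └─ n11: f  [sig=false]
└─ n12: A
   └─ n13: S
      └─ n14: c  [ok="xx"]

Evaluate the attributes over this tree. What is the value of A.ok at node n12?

20

1. n1.depth = "xm"  ["xm"]
2. n2.sig = false  [false]
3. n3.lab = 19  [terminal]
4. n4.lab = -1  [terminal]
5. n2.hot = 14  [d₁.lab + 15]
6. n2.acc = false  [D.sig == true]
7. n1.lim = 12  [12]
8. n1.tag = true  [true]
9. n5.depth = "pz"  ["pz"]
10. n6.key = "pzu"  [C.depth ++ "u"]
11. n7.val = true  [terminal]
12. n6.acc = true  [true]
13. n6.env = 19  [19]
14. n6.idx = "zx"  ["zx"]
15. n8.live = 10  [10]
16. n8.pre = false  [B.env > 19]
17. n9.cnt = true  [terminal]
18. n10.ok = "mq"  [terminal]
19. n11.sig = false  [terminal]
20. n8.lim = -6  [len(c.ok) - 8]
21. n5.lim = 16  [E.lim * -1 + 10]
22. n5.tag = true  [B.acc == true]
23. n12.ok = 20  [C₀.lim + C₁.lim - 8]
24. n12.wid = false  [C₀.tag == false]
25. n14.ok = "xx"  [terminal]
26. n13.acc = false  [false]
27. n13.depth = "pk"  ["pk"]
28. n13.val = -5  [-5]
29. n13.lim = 11  [len(c.ok) + 9]
30. n12.live = true  [A.wid == false]
31. n12.idx = "npk"  ["n" ++ S.depth]
32. n0.acc = true  [true]
33. n0.depth = "ynpk"  ["y" ++ A.idx]
34. n0.val = 1  [C₀.lim * -2 + 25]
35. n0.lim = 20  [C₁.lim + 4]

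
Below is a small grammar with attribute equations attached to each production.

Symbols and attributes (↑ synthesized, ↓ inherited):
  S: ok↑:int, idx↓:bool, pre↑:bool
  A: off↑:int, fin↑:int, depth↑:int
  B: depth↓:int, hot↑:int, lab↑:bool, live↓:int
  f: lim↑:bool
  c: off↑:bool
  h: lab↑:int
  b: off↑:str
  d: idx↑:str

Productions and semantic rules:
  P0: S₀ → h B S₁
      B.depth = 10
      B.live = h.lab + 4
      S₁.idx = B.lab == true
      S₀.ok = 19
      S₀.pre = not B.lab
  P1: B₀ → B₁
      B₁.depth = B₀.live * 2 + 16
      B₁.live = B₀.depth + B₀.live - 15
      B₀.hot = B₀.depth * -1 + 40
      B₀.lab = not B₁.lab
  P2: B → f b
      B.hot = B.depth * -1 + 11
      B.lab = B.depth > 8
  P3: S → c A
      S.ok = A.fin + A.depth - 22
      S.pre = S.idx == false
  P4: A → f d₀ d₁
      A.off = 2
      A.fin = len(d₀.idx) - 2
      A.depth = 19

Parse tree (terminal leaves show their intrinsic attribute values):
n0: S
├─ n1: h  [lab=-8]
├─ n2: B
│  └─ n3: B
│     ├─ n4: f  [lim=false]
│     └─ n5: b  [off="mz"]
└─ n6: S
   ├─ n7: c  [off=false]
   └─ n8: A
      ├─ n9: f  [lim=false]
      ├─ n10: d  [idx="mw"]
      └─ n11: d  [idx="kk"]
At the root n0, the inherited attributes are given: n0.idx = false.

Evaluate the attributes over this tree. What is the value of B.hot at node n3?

3

1. n0.idx = false  [given at root]
2. n1.lab = -8  [terminal]
3. n2.depth = 10  [10]
4. n2.live = -4  [h.lab + 4]
5. n3.depth = 8  [B₀.live * 2 + 16]
6. n3.live = -9  [B₀.depth + B₀.live - 15]
7. n4.lim = false  [terminal]
8. n5.off = "mz"  [terminal]
9. n3.hot = 3  [B.depth * -1 + 11]
10. n3.lab = false  [B.depth > 8]
11. n2.hot = 30  [B₀.depth * -1 + 40]
12. n2.lab = true  [not B₁.lab]
13. n6.idx = true  [B.lab == true]
14. n7.off = false  [terminal]
15. n9.lim = false  [terminal]
16. n10.idx = "mw"  [terminal]
17. n11.idx = "kk"  [terminal]
18. n8.off = 2  [2]
19. n8.fin = 0  [len(d₀.idx) - 2]
20. n8.depth = 19  [19]
21. n6.ok = -3  [A.fin + A.depth - 22]
22. n6.pre = false  [S.idx == false]
23. n0.ok = 19  [19]
24. n0.pre = false  [not B.lab]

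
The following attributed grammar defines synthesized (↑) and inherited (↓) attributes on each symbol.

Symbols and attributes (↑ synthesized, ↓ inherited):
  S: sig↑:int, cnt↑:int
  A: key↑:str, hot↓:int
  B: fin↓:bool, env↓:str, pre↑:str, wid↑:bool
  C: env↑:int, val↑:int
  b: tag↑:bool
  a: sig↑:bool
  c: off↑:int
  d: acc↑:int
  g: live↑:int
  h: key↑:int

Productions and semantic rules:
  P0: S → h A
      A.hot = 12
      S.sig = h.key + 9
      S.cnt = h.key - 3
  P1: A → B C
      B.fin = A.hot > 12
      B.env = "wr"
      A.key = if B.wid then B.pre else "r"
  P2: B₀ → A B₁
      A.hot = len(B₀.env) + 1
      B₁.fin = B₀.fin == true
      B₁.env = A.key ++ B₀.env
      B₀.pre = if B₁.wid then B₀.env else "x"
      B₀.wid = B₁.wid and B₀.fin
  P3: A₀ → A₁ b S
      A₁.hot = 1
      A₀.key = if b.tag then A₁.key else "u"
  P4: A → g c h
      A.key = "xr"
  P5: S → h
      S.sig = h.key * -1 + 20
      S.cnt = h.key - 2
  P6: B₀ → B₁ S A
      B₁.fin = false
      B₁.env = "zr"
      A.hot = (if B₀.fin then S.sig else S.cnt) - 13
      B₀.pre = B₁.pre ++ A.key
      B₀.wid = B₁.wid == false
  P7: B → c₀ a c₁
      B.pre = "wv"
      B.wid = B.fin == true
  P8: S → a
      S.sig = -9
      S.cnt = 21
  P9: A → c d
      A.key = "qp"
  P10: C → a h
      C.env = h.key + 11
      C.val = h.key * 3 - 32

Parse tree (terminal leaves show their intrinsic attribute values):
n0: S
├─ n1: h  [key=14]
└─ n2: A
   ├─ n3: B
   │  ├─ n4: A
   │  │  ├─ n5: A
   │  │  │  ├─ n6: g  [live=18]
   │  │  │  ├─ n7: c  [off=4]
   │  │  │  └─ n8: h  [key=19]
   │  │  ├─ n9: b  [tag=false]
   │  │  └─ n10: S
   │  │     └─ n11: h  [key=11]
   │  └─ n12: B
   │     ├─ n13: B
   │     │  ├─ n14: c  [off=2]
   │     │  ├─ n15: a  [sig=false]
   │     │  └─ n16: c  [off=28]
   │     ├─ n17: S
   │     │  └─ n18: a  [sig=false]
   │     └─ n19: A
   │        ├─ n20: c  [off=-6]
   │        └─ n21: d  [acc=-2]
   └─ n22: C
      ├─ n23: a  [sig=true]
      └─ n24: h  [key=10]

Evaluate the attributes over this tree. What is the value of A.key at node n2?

1. n1.key = 14  [terminal]
2. n2.hot = 12  [12]
3. n3.fin = false  [A.hot > 12]
4. n3.env = "wr"  ["wr"]
5. n4.hot = 3  [len(B₀.env) + 1]
6. n5.hot = 1  [1]
7. n6.live = 18  [terminal]
8. n7.off = 4  [terminal]
9. n8.key = 19  [terminal]
10. n5.key = "xr"  ["xr"]
11. n9.tag = false  [terminal]
12. n11.key = 11  [terminal]
13. n10.sig = 9  [h.key * -1 + 20]
14. n10.cnt = 9  [h.key - 2]
15. n4.key = "u"  [if b.tag then A₁.key else "u"]
16. n12.fin = false  [B₀.fin == true]
17. n12.env = "uwr"  [A.key ++ B₀.env]
18. n13.fin = false  [false]
19. n13.env = "zr"  ["zr"]
20. n14.off = 2  [terminal]
21. n15.sig = false  [terminal]
22. n16.off = 28  [terminal]
23. n13.pre = "wv"  ["wv"]
24. n13.wid = false  [B.fin == true]
25. n18.sig = false  [terminal]
26. n17.sig = -9  [-9]
27. n17.cnt = 21  [21]
28. n19.hot = 8  [(if B₀.fin then S.sig else S.cnt) - 13]
29. n20.off = -6  [terminal]
30. n21.acc = -2  [terminal]
31. n19.key = "qp"  ["qp"]
32. n12.pre = "wvqp"  [B₁.pre ++ A.key]
33. n12.wid = true  [B₁.wid == false]
34. n3.pre = "wr"  [if B₁.wid then B₀.env else "x"]
35. n3.wid = false  [B₁.wid and B₀.fin]
36. n23.sig = true  [terminal]
37. n24.key = 10  [terminal]
38. n22.env = 21  [h.key + 11]
39. n22.val = -2  [h.key * 3 - 32]
40. n2.key = "r"  [if B.wid then B.pre else "r"]
41. n0.sig = 23  [h.key + 9]
42. n0.cnt = 11  [h.key - 3]

"r"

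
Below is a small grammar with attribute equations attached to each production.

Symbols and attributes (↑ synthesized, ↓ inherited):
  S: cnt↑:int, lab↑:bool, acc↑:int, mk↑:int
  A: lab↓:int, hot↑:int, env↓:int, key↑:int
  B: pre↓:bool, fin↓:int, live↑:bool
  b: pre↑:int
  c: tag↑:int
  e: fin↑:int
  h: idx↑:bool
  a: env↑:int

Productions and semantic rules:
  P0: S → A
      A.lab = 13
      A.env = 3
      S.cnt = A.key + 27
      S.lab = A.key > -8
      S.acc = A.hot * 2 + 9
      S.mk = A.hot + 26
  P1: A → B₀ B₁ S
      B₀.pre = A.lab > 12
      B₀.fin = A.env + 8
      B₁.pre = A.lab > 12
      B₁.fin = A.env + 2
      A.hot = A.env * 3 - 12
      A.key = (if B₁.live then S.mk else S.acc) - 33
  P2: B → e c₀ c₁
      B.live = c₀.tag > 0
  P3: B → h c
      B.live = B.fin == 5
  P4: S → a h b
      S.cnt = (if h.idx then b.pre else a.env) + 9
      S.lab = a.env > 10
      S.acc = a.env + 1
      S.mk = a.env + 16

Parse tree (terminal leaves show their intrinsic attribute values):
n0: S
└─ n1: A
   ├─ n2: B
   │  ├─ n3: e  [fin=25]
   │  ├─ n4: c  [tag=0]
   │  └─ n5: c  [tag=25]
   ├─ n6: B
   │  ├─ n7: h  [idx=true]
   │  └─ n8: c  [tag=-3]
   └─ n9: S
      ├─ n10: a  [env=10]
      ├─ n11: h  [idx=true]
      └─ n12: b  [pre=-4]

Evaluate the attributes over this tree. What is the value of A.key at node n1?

-7

1. n1.lab = 13  [13]
2. n1.env = 3  [3]
3. n2.pre = true  [A.lab > 12]
4. n2.fin = 11  [A.env + 8]
5. n3.fin = 25  [terminal]
6. n4.tag = 0  [terminal]
7. n5.tag = 25  [terminal]
8. n2.live = false  [c₀.tag > 0]
9. n6.pre = true  [A.lab > 12]
10. n6.fin = 5  [A.env + 2]
11. n7.idx = true  [terminal]
12. n8.tag = -3  [terminal]
13. n6.live = true  [B.fin == 5]
14. n10.env = 10  [terminal]
15. n11.idx = true  [terminal]
16. n12.pre = -4  [terminal]
17. n9.cnt = 5  [(if h.idx then b.pre else a.env) + 9]
18. n9.lab = false  [a.env > 10]
19. n9.acc = 11  [a.env + 1]
20. n9.mk = 26  [a.env + 16]
21. n1.hot = -3  [A.env * 3 - 12]
22. n1.key = -7  [(if B₁.live then S.mk else S.acc) - 33]
23. n0.cnt = 20  [A.key + 27]
24. n0.lab = true  [A.key > -8]
25. n0.acc = 3  [A.hot * 2 + 9]
26. n0.mk = 23  [A.hot + 26]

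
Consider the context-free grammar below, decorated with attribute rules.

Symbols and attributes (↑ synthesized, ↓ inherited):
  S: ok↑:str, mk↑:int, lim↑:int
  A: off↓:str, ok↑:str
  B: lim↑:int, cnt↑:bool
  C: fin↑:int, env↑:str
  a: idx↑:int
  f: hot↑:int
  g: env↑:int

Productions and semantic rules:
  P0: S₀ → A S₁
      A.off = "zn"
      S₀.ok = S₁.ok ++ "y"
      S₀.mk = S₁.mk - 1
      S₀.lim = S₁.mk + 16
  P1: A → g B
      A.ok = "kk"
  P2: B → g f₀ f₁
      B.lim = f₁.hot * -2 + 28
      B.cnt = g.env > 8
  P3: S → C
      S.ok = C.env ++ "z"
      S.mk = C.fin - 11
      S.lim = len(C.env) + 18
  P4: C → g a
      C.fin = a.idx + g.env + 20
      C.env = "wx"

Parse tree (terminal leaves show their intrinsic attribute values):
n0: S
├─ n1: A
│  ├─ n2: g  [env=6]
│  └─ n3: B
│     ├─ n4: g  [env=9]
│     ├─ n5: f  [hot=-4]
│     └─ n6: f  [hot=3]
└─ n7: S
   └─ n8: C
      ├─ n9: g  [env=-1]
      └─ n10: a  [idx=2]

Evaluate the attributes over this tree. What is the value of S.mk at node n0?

9

1. n1.off = "zn"  ["zn"]
2. n2.env = 6  [terminal]
3. n4.env = 9  [terminal]
4. n5.hot = -4  [terminal]
5. n6.hot = 3  [terminal]
6. n3.lim = 22  [f₁.hot * -2 + 28]
7. n3.cnt = true  [g.env > 8]
8. n1.ok = "kk"  ["kk"]
9. n9.env = -1  [terminal]
10. n10.idx = 2  [terminal]
11. n8.fin = 21  [a.idx + g.env + 20]
12. n8.env = "wx"  ["wx"]
13. n7.ok = "wxz"  [C.env ++ "z"]
14. n7.mk = 10  [C.fin - 11]
15. n7.lim = 20  [len(C.env) + 18]
16. n0.ok = "wxzy"  [S₁.ok ++ "y"]
17. n0.mk = 9  [S₁.mk - 1]
18. n0.lim = 26  [S₁.mk + 16]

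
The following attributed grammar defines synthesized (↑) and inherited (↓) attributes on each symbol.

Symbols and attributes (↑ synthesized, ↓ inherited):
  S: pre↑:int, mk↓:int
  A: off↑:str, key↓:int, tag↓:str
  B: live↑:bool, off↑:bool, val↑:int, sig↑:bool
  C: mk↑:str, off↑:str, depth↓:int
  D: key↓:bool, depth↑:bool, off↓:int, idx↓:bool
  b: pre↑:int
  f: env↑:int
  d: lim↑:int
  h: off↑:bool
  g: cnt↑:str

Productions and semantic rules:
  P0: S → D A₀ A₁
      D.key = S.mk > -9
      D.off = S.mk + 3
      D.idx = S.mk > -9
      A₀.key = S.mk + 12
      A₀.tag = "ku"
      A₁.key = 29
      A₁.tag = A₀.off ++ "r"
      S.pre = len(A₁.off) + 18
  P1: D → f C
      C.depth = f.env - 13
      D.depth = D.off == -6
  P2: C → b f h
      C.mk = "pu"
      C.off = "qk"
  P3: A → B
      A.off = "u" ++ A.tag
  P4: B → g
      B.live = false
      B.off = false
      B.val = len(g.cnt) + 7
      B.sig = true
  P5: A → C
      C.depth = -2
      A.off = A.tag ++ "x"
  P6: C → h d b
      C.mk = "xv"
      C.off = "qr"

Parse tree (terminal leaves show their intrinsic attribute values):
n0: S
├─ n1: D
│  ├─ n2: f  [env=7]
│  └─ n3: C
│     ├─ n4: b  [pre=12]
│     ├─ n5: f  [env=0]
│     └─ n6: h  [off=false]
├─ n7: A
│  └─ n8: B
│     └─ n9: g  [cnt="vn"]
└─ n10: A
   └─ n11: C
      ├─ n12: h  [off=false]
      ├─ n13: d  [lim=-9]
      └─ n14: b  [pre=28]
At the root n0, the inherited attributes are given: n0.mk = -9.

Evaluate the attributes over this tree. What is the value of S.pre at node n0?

1. n0.mk = -9  [given at root]
2. n1.key = false  [S.mk > -9]
3. n1.off = -6  [S.mk + 3]
4. n1.idx = false  [S.mk > -9]
5. n2.env = 7  [terminal]
6. n3.depth = -6  [f.env - 13]
7. n4.pre = 12  [terminal]
8. n5.env = 0  [terminal]
9. n6.off = false  [terminal]
10. n3.mk = "pu"  ["pu"]
11. n3.off = "qk"  ["qk"]
12. n1.depth = true  [D.off == -6]
13. n7.key = 3  [S.mk + 12]
14. n7.tag = "ku"  ["ku"]
15. n9.cnt = "vn"  [terminal]
16. n8.live = false  [false]
17. n8.off = false  [false]
18. n8.val = 9  [len(g.cnt) + 7]
19. n8.sig = true  [true]
20. n7.off = "uku"  ["u" ++ A.tag]
21. n10.key = 29  [29]
22. n10.tag = "ukur"  [A₀.off ++ "r"]
23. n11.depth = -2  [-2]
24. n12.off = false  [terminal]
25. n13.lim = -9  [terminal]
26. n14.pre = 28  [terminal]
27. n11.mk = "xv"  ["xv"]
28. n11.off = "qr"  ["qr"]
29. n10.off = "ukurx"  [A.tag ++ "x"]
30. n0.pre = 23  [len(A₁.off) + 18]

23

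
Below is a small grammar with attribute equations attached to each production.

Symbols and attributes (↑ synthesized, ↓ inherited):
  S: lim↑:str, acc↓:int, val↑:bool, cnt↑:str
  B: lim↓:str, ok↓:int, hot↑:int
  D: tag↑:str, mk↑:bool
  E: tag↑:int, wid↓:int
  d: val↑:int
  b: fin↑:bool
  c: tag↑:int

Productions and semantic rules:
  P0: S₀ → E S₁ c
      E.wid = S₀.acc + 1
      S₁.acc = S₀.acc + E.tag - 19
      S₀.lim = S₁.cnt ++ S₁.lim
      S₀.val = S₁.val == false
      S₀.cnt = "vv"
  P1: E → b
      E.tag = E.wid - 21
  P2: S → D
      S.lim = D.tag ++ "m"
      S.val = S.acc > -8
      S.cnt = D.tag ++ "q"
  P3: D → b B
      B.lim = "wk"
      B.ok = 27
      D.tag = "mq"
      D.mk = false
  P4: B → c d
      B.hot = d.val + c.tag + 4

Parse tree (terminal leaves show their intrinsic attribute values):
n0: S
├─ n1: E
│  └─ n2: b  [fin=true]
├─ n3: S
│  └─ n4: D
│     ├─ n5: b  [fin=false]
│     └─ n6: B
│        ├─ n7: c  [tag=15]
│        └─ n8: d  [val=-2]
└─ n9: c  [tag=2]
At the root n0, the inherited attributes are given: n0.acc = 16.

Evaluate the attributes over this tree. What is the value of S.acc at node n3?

-7

1. n0.acc = 16  [given at root]
2. n1.wid = 17  [S₀.acc + 1]
3. n2.fin = true  [terminal]
4. n1.tag = -4  [E.wid - 21]
5. n3.acc = -7  [S₀.acc + E.tag - 19]
6. n5.fin = false  [terminal]
7. n6.lim = "wk"  ["wk"]
8. n6.ok = 27  [27]
9. n7.tag = 15  [terminal]
10. n8.val = -2  [terminal]
11. n6.hot = 17  [d.val + c.tag + 4]
12. n4.tag = "mq"  ["mq"]
13. n4.mk = false  [false]
14. n3.lim = "mqm"  [D.tag ++ "m"]
15. n3.val = true  [S.acc > -8]
16. n3.cnt = "mqq"  [D.tag ++ "q"]
17. n9.tag = 2  [terminal]
18. n0.lim = "mqqmqm"  [S₁.cnt ++ S₁.lim]
19. n0.val = false  [S₁.val == false]
20. n0.cnt = "vv"  ["vv"]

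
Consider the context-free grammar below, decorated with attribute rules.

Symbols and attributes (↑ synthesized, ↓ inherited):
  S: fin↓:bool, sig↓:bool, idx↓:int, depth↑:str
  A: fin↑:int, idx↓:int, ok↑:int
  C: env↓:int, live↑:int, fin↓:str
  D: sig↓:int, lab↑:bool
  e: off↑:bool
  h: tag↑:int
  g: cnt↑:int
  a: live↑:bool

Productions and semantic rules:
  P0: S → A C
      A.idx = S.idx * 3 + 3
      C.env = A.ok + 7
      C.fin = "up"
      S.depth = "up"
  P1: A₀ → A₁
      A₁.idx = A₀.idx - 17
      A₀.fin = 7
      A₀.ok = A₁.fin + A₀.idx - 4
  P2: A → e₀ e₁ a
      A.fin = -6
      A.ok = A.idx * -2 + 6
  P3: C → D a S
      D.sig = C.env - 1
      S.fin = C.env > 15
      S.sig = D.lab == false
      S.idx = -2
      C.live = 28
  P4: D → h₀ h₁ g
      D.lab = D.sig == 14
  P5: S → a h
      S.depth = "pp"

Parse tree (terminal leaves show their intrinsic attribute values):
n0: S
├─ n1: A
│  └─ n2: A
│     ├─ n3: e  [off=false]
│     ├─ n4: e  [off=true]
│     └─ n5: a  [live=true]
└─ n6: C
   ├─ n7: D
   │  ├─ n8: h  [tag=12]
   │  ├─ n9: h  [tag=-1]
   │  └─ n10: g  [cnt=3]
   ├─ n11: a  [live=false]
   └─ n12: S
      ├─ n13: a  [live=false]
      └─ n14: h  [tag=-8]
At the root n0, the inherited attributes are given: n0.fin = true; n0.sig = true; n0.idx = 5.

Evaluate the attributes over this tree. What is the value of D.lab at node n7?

true

1. n0.fin = true  [given at root]
2. n0.sig = true  [given at root]
3. n0.idx = 5  [given at root]
4. n1.idx = 18  [S.idx * 3 + 3]
5. n2.idx = 1  [A₀.idx - 17]
6. n3.off = false  [terminal]
7. n4.off = true  [terminal]
8. n5.live = true  [terminal]
9. n2.fin = -6  [-6]
10. n2.ok = 4  [A.idx * -2 + 6]
11. n1.fin = 7  [7]
12. n1.ok = 8  [A₁.fin + A₀.idx - 4]
13. n6.env = 15  [A.ok + 7]
14. n6.fin = "up"  ["up"]
15. n7.sig = 14  [C.env - 1]
16. n8.tag = 12  [terminal]
17. n9.tag = -1  [terminal]
18. n10.cnt = 3  [terminal]
19. n7.lab = true  [D.sig == 14]
20. n11.live = false  [terminal]
21. n12.fin = false  [C.env > 15]
22. n12.sig = false  [D.lab == false]
23. n12.idx = -2  [-2]
24. n13.live = false  [terminal]
25. n14.tag = -8  [terminal]
26. n12.depth = "pp"  ["pp"]
27. n6.live = 28  [28]
28. n0.depth = "up"  ["up"]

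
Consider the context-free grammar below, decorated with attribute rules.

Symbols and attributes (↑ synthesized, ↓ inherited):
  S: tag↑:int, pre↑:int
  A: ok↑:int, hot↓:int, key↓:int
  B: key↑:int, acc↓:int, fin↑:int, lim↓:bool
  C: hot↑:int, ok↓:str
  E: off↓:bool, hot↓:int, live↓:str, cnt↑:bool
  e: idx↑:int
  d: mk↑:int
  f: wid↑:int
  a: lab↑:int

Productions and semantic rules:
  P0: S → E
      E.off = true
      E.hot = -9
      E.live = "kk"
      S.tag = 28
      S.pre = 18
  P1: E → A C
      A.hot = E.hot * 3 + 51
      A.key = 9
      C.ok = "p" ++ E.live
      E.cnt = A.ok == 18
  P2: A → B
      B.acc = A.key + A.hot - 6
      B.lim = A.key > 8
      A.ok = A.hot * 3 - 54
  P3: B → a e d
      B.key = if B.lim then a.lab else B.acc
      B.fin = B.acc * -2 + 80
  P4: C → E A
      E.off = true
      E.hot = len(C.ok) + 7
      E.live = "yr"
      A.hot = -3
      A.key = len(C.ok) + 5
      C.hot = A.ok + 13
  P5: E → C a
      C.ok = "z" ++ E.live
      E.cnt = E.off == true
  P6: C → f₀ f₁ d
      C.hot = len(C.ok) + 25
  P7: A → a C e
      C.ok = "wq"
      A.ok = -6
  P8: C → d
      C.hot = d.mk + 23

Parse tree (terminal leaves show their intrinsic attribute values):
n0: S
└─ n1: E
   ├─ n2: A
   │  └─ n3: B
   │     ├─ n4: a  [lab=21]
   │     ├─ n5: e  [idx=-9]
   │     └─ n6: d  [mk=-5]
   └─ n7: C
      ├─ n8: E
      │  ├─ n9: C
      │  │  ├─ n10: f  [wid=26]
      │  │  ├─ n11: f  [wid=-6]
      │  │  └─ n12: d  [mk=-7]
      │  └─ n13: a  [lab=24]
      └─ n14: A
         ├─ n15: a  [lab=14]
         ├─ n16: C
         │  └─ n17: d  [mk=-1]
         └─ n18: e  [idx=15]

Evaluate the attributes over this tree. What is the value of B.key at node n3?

21

1. n1.off = true  [true]
2. n1.hot = -9  [-9]
3. n1.live = "kk"  ["kk"]
4. n2.hot = 24  [E.hot * 3 + 51]
5. n2.key = 9  [9]
6. n3.acc = 27  [A.key + A.hot - 6]
7. n3.lim = true  [A.key > 8]
8. n4.lab = 21  [terminal]
9. n5.idx = -9  [terminal]
10. n6.mk = -5  [terminal]
11. n3.key = 21  [if B.lim then a.lab else B.acc]
12. n3.fin = 26  [B.acc * -2 + 80]
13. n2.ok = 18  [A.hot * 3 - 54]
14. n7.ok = "pkk"  ["p" ++ E.live]
15. n8.off = true  [true]
16. n8.hot = 10  [len(C.ok) + 7]
17. n8.live = "yr"  ["yr"]
18. n9.ok = "zyr"  ["z" ++ E.live]
19. n10.wid = 26  [terminal]
20. n11.wid = -6  [terminal]
21. n12.mk = -7  [terminal]
22. n9.hot = 28  [len(C.ok) + 25]
23. n13.lab = 24  [terminal]
24. n8.cnt = true  [E.off == true]
25. n14.hot = -3  [-3]
26. n14.key = 8  [len(C.ok) + 5]
27. n15.lab = 14  [terminal]
28. n16.ok = "wq"  ["wq"]
29. n17.mk = -1  [terminal]
30. n16.hot = 22  [d.mk + 23]
31. n18.idx = 15  [terminal]
32. n14.ok = -6  [-6]
33. n7.hot = 7  [A.ok + 13]
34. n1.cnt = true  [A.ok == 18]
35. n0.tag = 28  [28]
36. n0.pre = 18  [18]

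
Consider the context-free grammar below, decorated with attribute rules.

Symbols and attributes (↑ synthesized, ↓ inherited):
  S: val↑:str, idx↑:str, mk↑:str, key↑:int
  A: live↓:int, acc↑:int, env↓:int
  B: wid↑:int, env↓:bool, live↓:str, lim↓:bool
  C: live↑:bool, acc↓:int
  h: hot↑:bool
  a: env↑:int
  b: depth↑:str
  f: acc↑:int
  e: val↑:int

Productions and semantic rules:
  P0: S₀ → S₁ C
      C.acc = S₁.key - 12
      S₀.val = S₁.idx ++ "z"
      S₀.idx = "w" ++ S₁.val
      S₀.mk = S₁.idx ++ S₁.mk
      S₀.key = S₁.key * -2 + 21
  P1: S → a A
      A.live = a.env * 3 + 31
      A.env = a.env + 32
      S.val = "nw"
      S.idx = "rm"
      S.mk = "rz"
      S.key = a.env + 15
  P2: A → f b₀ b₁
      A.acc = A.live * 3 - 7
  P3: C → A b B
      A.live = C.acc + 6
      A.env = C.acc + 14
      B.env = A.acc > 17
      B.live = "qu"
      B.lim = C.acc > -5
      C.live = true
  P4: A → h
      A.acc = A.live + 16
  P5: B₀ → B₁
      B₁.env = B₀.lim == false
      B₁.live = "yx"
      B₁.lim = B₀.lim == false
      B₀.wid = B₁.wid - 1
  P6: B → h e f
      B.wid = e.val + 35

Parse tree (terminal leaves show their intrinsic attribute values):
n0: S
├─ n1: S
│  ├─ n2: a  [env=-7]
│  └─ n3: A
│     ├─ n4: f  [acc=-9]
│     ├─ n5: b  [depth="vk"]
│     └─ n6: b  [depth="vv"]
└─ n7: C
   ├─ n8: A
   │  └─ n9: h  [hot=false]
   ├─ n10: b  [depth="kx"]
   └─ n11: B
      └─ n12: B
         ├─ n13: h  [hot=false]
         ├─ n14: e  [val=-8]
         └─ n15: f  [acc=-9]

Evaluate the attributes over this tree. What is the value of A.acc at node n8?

18

1. n2.env = -7  [terminal]
2. n3.live = 10  [a.env * 3 + 31]
3. n3.env = 25  [a.env + 32]
4. n4.acc = -9  [terminal]
5. n5.depth = "vk"  [terminal]
6. n6.depth = "vv"  [terminal]
7. n3.acc = 23  [A.live * 3 - 7]
8. n1.val = "nw"  ["nw"]
9. n1.idx = "rm"  ["rm"]
10. n1.mk = "rz"  ["rz"]
11. n1.key = 8  [a.env + 15]
12. n7.acc = -4  [S₁.key - 12]
13. n8.live = 2  [C.acc + 6]
14. n8.env = 10  [C.acc + 14]
15. n9.hot = false  [terminal]
16. n8.acc = 18  [A.live + 16]
17. n10.depth = "kx"  [terminal]
18. n11.env = true  [A.acc > 17]
19. n11.live = "qu"  ["qu"]
20. n11.lim = true  [C.acc > -5]
21. n12.env = false  [B₀.lim == false]
22. n12.live = "yx"  ["yx"]
23. n12.lim = false  [B₀.lim == false]
24. n13.hot = false  [terminal]
25. n14.val = -8  [terminal]
26. n15.acc = -9  [terminal]
27. n12.wid = 27  [e.val + 35]
28. n11.wid = 26  [B₁.wid - 1]
29. n7.live = true  [true]
30. n0.val = "rmz"  [S₁.idx ++ "z"]
31. n0.idx = "wnw"  ["w" ++ S₁.val]
32. n0.mk = "rmrz"  [S₁.idx ++ S₁.mk]
33. n0.key = 5  [S₁.key * -2 + 21]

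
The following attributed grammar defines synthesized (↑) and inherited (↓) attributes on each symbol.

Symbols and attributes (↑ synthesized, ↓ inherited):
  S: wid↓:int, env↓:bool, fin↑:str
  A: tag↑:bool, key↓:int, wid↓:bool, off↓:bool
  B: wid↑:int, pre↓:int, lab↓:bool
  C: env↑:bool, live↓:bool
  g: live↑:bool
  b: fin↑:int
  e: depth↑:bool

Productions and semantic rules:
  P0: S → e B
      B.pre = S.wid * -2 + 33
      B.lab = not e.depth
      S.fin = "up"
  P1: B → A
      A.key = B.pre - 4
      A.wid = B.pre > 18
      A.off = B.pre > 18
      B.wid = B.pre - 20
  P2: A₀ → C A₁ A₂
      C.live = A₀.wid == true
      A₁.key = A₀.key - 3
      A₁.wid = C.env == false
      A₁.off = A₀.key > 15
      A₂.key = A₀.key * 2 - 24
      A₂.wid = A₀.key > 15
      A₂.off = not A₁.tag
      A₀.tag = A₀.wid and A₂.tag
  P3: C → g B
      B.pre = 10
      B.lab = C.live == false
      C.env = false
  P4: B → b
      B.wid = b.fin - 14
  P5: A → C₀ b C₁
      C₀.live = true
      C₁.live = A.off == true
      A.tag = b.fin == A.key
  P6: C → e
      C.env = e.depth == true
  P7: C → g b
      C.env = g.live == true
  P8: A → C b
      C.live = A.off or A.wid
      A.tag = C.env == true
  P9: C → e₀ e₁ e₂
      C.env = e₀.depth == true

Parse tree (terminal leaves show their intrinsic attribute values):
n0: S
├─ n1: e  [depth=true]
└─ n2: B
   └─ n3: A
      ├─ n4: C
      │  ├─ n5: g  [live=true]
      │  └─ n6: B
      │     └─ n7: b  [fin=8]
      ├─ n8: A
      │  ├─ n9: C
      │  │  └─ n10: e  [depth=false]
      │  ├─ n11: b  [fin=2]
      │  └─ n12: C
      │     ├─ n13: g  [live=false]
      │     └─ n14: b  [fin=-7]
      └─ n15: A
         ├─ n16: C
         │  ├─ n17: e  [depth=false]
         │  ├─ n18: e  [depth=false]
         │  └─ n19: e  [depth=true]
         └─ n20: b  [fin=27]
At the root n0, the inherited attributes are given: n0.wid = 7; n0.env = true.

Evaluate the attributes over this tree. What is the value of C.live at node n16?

1. n0.wid = 7  [given at root]
2. n0.env = true  [given at root]
3. n1.depth = true  [terminal]
4. n2.pre = 19  [S.wid * -2 + 33]
5. n2.lab = false  [not e.depth]
6. n3.key = 15  [B.pre - 4]
7. n3.wid = true  [B.pre > 18]
8. n3.off = true  [B.pre > 18]
9. n4.live = true  [A₀.wid == true]
10. n5.live = true  [terminal]
11. n6.pre = 10  [10]
12. n6.lab = false  [C.live == false]
13. n7.fin = 8  [terminal]
14. n6.wid = -6  [b.fin - 14]
15. n4.env = false  [false]
16. n8.key = 12  [A₀.key - 3]
17. n8.wid = true  [C.env == false]
18. n8.off = false  [A₀.key > 15]
19. n9.live = true  [true]
20. n10.depth = false  [terminal]
21. n9.env = false  [e.depth == true]
22. n11.fin = 2  [terminal]
23. n12.live = false  [A.off == true]
24. n13.live = false  [terminal]
25. n14.fin = -7  [terminal]
26. n12.env = false  [g.live == true]
27. n8.tag = false  [b.fin == A.key]
28. n15.key = 6  [A₀.key * 2 - 24]
29. n15.wid = false  [A₀.key > 15]
30. n15.off = true  [not A₁.tag]
31. n16.live = true  [A.off or A.wid]
32. n17.depth = false  [terminal]
33. n18.depth = false  [terminal]
34. n19.depth = true  [terminal]
35. n16.env = false  [e₀.depth == true]
36. n20.fin = 27  [terminal]
37. n15.tag = false  [C.env == true]
38. n3.tag = false  [A₀.wid and A₂.tag]
39. n2.wid = -1  [B.pre - 20]
40. n0.fin = "up"  ["up"]

true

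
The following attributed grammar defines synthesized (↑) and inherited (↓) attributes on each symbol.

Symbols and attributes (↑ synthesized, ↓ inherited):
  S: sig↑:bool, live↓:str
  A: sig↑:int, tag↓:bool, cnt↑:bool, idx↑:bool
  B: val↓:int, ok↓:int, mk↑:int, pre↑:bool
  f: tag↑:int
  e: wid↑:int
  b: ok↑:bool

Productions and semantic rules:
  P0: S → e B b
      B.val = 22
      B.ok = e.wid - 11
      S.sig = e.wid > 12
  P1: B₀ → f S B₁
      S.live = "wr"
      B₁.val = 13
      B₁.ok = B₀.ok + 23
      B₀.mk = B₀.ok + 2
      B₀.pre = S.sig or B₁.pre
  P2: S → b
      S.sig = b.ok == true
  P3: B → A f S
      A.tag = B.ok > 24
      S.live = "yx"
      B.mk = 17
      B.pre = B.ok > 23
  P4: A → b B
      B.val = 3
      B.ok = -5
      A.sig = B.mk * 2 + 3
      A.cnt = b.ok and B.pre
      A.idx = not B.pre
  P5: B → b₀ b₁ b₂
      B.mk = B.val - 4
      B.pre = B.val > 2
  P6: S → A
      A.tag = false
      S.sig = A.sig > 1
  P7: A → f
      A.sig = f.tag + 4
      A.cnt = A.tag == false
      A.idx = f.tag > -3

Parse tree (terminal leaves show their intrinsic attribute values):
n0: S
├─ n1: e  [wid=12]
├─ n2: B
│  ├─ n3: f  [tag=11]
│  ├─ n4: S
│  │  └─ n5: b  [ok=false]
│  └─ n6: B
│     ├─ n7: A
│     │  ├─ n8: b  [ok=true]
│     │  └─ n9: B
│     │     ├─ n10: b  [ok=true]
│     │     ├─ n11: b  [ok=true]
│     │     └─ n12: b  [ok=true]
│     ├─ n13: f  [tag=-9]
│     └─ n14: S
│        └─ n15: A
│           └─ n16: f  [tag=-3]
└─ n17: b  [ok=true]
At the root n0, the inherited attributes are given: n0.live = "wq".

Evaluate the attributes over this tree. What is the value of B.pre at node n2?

true

1. n0.live = "wq"  [given at root]
2. n1.wid = 12  [terminal]
3. n2.val = 22  [22]
4. n2.ok = 1  [e.wid - 11]
5. n3.tag = 11  [terminal]
6. n4.live = "wr"  ["wr"]
7. n5.ok = false  [terminal]
8. n4.sig = false  [b.ok == true]
9. n6.val = 13  [13]
10. n6.ok = 24  [B₀.ok + 23]
11. n7.tag = false  [B.ok > 24]
12. n8.ok = true  [terminal]
13. n9.val = 3  [3]
14. n9.ok = -5  [-5]
15. n10.ok = true  [terminal]
16. n11.ok = true  [terminal]
17. n12.ok = true  [terminal]
18. n9.mk = -1  [B.val - 4]
19. n9.pre = true  [B.val > 2]
20. n7.sig = 1  [B.mk * 2 + 3]
21. n7.cnt = true  [b.ok and B.pre]
22. n7.idx = false  [not B.pre]
23. n13.tag = -9  [terminal]
24. n14.live = "yx"  ["yx"]
25. n15.tag = false  [false]
26. n16.tag = -3  [terminal]
27. n15.sig = 1  [f.tag + 4]
28. n15.cnt = true  [A.tag == false]
29. n15.idx = false  [f.tag > -3]
30. n14.sig = false  [A.sig > 1]
31. n6.mk = 17  [17]
32. n6.pre = true  [B.ok > 23]
33. n2.mk = 3  [B₀.ok + 2]
34. n2.pre = true  [S.sig or B₁.pre]
35. n17.ok = true  [terminal]
36. n0.sig = false  [e.wid > 12]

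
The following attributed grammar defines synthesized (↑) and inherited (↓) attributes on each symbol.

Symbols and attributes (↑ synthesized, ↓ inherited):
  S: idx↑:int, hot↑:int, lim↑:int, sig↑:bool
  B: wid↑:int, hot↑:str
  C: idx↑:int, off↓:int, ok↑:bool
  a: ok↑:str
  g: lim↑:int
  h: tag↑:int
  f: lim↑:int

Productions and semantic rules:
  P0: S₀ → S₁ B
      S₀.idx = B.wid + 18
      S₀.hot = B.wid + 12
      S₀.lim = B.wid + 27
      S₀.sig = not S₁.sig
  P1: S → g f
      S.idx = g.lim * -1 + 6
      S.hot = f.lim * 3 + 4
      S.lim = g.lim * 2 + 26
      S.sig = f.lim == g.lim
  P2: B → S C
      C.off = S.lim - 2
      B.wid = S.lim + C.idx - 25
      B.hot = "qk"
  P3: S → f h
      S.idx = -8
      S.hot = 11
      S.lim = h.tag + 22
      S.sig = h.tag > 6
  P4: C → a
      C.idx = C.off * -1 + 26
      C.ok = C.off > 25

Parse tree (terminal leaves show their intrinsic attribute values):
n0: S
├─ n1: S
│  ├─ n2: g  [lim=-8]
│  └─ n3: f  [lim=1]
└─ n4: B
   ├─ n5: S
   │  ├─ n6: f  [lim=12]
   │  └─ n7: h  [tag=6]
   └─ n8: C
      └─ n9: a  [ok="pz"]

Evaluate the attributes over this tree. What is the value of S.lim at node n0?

1. n2.lim = -8  [terminal]
2. n3.lim = 1  [terminal]
3. n1.idx = 14  [g.lim * -1 + 6]
4. n1.hot = 7  [f.lim * 3 + 4]
5. n1.lim = 10  [g.lim * 2 + 26]
6. n1.sig = false  [f.lim == g.lim]
7. n6.lim = 12  [terminal]
8. n7.tag = 6  [terminal]
9. n5.idx = -8  [-8]
10. n5.hot = 11  [11]
11. n5.lim = 28  [h.tag + 22]
12. n5.sig = false  [h.tag > 6]
13. n8.off = 26  [S.lim - 2]
14. n9.ok = "pz"  [terminal]
15. n8.idx = 0  [C.off * -1 + 26]
16. n8.ok = true  [C.off > 25]
17. n4.wid = 3  [S.lim + C.idx - 25]
18. n4.hot = "qk"  ["qk"]
19. n0.idx = 21  [B.wid + 18]
20. n0.hot = 15  [B.wid + 12]
21. n0.lim = 30  [B.wid + 27]
22. n0.sig = true  [not S₁.sig]

30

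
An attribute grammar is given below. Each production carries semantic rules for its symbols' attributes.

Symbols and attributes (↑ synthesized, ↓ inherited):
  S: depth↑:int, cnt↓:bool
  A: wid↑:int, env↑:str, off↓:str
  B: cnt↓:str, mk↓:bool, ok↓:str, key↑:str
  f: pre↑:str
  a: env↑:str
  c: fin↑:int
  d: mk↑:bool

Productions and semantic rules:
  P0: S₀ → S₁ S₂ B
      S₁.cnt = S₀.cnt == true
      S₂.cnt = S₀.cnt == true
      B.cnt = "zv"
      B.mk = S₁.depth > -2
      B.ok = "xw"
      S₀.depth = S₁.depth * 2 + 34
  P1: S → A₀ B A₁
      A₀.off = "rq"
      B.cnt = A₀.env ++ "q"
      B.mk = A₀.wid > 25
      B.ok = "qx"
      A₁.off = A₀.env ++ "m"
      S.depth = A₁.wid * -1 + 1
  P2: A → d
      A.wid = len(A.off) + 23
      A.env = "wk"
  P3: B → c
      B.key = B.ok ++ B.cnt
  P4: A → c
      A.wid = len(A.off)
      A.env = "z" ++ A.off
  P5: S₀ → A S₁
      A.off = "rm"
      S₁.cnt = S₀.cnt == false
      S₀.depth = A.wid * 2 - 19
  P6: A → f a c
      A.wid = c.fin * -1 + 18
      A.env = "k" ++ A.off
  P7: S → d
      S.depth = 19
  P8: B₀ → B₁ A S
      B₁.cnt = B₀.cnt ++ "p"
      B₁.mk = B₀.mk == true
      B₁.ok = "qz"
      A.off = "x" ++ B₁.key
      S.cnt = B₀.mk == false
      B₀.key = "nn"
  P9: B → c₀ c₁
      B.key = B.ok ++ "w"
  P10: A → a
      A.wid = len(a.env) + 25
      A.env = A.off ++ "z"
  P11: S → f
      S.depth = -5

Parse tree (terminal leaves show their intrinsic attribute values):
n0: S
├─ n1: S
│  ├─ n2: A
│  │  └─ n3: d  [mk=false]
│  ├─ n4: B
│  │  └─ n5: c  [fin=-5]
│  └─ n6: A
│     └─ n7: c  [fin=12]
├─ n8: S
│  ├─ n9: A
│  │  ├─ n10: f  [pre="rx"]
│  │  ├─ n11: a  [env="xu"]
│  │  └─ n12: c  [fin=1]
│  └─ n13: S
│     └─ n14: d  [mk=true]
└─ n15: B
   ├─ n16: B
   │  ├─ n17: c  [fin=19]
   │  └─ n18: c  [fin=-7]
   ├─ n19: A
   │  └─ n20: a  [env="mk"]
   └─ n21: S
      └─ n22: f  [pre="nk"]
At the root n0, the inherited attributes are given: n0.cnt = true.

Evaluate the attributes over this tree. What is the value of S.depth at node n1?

1. n0.cnt = true  [given at root]
2. n1.cnt = true  [S₀.cnt == true]
3. n2.off = "rq"  ["rq"]
4. n3.mk = false  [terminal]
5. n2.wid = 25  [len(A.off) + 23]
6. n2.env = "wk"  ["wk"]
7. n4.cnt = "wkq"  [A₀.env ++ "q"]
8. n4.mk = false  [A₀.wid > 25]
9. n4.ok = "qx"  ["qx"]
10. n5.fin = -5  [terminal]
11. n4.key = "qxwkq"  [B.ok ++ B.cnt]
12. n6.off = "wkm"  [A₀.env ++ "m"]
13. n7.fin = 12  [terminal]
14. n6.wid = 3  [len(A.off)]
15. n6.env = "zwkm"  ["z" ++ A.off]
16. n1.depth = -2  [A₁.wid * -1 + 1]
17. n8.cnt = true  [S₀.cnt == true]
18. n9.off = "rm"  ["rm"]
19. n10.pre = "rx"  [terminal]
20. n11.env = "xu"  [terminal]
21. n12.fin = 1  [terminal]
22. n9.wid = 17  [c.fin * -1 + 18]
23. n9.env = "krm"  ["k" ++ A.off]
24. n13.cnt = false  [S₀.cnt == false]
25. n14.mk = true  [terminal]
26. n13.depth = 19  [19]
27. n8.depth = 15  [A.wid * 2 - 19]
28. n15.cnt = "zv"  ["zv"]
29. n15.mk = false  [S₁.depth > -2]
30. n15.ok = "xw"  ["xw"]
31. n16.cnt = "zvp"  [B₀.cnt ++ "p"]
32. n16.mk = false  [B₀.mk == true]
33. n16.ok = "qz"  ["qz"]
34. n17.fin = 19  [terminal]
35. n18.fin = -7  [terminal]
36. n16.key = "qzw"  [B.ok ++ "w"]
37. n19.off = "xqzw"  ["x" ++ B₁.key]
38. n20.env = "mk"  [terminal]
39. n19.wid = 27  [len(a.env) + 25]
40. n19.env = "xqzwz"  [A.off ++ "z"]
41. n21.cnt = true  [B₀.mk == false]
42. n22.pre = "nk"  [terminal]
43. n21.depth = -5  [-5]
44. n15.key = "nn"  ["nn"]
45. n0.depth = 30  [S₁.depth * 2 + 34]

-2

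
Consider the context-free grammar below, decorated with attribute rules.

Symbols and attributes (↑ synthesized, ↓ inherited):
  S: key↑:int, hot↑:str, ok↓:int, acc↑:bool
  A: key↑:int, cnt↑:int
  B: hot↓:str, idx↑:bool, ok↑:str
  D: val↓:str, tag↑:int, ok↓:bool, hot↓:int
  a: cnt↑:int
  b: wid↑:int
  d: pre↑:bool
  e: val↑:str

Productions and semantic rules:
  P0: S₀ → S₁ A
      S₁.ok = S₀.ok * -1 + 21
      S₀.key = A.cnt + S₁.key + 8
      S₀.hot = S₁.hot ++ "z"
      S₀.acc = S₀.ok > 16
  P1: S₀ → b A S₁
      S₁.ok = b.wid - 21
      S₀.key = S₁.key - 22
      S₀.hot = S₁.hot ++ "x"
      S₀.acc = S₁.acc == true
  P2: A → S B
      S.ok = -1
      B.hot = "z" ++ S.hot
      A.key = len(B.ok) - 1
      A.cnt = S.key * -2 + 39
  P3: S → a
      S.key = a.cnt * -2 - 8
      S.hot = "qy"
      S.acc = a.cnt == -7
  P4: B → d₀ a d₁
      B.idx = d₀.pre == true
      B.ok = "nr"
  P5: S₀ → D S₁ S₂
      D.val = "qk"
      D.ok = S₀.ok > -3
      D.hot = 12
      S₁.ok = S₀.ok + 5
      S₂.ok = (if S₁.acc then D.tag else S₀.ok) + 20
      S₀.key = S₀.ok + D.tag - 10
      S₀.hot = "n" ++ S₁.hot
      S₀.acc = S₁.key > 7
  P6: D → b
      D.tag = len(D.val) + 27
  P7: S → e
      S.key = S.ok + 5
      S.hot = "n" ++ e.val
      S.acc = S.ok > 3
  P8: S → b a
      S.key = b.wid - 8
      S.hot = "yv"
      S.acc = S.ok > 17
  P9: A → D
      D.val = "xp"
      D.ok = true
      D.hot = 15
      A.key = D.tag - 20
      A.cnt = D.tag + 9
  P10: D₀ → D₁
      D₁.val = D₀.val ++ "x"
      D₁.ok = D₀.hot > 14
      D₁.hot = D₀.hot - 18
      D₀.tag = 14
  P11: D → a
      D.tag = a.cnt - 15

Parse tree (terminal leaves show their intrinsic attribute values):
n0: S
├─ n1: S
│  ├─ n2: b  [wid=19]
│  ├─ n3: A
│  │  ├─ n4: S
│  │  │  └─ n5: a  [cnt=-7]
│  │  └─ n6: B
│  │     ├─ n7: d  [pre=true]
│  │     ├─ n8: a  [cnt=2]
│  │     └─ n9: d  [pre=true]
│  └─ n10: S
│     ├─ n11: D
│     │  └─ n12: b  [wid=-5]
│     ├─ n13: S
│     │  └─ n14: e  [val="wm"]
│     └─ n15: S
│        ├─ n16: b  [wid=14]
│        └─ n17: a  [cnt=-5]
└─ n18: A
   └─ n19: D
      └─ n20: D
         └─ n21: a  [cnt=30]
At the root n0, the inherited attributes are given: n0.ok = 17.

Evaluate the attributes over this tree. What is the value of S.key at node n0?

26

1. n0.ok = 17  [given at root]
2. n1.ok = 4  [S₀.ok * -1 + 21]
3. n2.wid = 19  [terminal]
4. n4.ok = -1  [-1]
5. n5.cnt = -7  [terminal]
6. n4.key = 6  [a.cnt * -2 - 8]
7. n4.hot = "qy"  ["qy"]
8. n4.acc = true  [a.cnt == -7]
9. n6.hot = "zqy"  ["z" ++ S.hot]
10. n7.pre = true  [terminal]
11. n8.cnt = 2  [terminal]
12. n9.pre = true  [terminal]
13. n6.idx = true  [d₀.pre == true]
14. n6.ok = "nr"  ["nr"]
15. n3.key = 1  [len(B.ok) - 1]
16. n3.cnt = 27  [S.key * -2 + 39]
17. n10.ok = -2  [b.wid - 21]
18. n11.val = "qk"  ["qk"]
19. n11.ok = true  [S₀.ok > -3]
20. n11.hot = 12  [12]
21. n12.wid = -5  [terminal]
22. n11.tag = 29  [len(D.val) + 27]
23. n13.ok = 3  [S₀.ok + 5]
24. n14.val = "wm"  [terminal]
25. n13.key = 8  [S.ok + 5]
26. n13.hot = "nwm"  ["n" ++ e.val]
27. n13.acc = false  [S.ok > 3]
28. n15.ok = 18  [(if S₁.acc then D.tag else S₀.ok) + 20]
29. n16.wid = 14  [terminal]
30. n17.cnt = -5  [terminal]
31. n15.key = 6  [b.wid - 8]
32. n15.hot = "yv"  ["yv"]
33. n15.acc = true  [S.ok > 17]
34. n10.key = 17  [S₀.ok + D.tag - 10]
35. n10.hot = "nnwm"  ["n" ++ S₁.hot]
36. n10.acc = true  [S₁.key > 7]
37. n1.key = -5  [S₁.key - 22]
38. n1.hot = "nnwmx"  [S₁.hot ++ "x"]
39. n1.acc = true  [S₁.acc == true]
40. n19.val = "xp"  ["xp"]
41. n19.ok = true  [true]
42. n19.hot = 15  [15]
43. n20.val = "xpx"  [D₀.val ++ "x"]
44. n20.ok = true  [D₀.hot > 14]
45. n20.hot = -3  [D₀.hot - 18]
46. n21.cnt = 30  [terminal]
47. n20.tag = 15  [a.cnt - 15]
48. n19.tag = 14  [14]
49. n18.key = -6  [D.tag - 20]
50. n18.cnt = 23  [D.tag + 9]
51. n0.key = 26  [A.cnt + S₁.key + 8]
52. n0.hot = "nnwmxz"  [S₁.hot ++ "z"]
53. n0.acc = true  [S₀.ok > 16]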